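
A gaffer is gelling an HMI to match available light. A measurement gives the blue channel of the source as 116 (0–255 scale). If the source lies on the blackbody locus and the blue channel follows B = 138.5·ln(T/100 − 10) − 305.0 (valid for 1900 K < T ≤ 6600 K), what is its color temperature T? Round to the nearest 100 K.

ln(t − 10) = (116 + 305.0) / 138.5 = 3.0397.
t − 10 = e^3.0397 = 20.899, so t = 30.899.
T = 100·t = 3090 K → 3100 K to the nearest 100 K.

3100 K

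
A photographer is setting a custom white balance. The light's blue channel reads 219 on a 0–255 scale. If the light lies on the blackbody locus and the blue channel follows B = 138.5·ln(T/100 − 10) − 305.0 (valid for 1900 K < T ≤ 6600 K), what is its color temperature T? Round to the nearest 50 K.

5400 K

ln(t − 10) = (219 + 305.0) / 138.5 = 3.7834.
t − 10 = e^3.7834 = 43.965, so t = 53.965.
T = 100·t = 5396 K → 5400 K to the nearest 50 K.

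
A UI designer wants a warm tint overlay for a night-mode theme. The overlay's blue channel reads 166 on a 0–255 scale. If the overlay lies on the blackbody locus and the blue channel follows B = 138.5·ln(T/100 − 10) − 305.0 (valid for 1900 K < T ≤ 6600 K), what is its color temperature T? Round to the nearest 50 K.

4000 K

ln(t − 10) = (166 + 305.0) / 138.5 = 3.4007.
t − 10 = e^3.4007 = 29.986, so t = 39.986.
T = 100·t = 3999 K → 4000 K to the nearest 50 K.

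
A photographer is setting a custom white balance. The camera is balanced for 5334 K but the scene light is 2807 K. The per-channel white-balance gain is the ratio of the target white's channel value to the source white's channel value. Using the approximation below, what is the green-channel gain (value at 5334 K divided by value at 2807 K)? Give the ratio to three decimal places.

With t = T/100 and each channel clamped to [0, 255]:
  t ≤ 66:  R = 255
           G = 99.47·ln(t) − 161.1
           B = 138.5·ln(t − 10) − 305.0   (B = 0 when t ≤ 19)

1.374

At 2807 K (t = 28.07):
  G = 99.47·ln 28.07 − 161.1 = 99.47·3.3347 − 161.1 = 170.603.
At 5334 K (t = 53.34):
  G = 99.47·ln 53.34 − 161.1 = 99.47·3.9767 − 161.1 = 234.461.
Gain = 234.461 / 170.603 = 1.3743 → 1.374.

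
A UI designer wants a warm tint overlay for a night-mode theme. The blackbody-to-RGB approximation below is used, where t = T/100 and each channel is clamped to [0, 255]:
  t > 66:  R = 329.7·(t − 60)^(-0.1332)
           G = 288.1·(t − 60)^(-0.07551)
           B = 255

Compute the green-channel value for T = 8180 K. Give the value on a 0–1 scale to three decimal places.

0.895

t = 8180/100 = 81.8; the t > 66 branch applies.
G = 288.1·(81.8 − 60)^(-0.07551) = 288.1·21.8^(-0.07551) = 288.1·0.79238 = 228.284.
On a 0–1 scale: 228.284/255 = 0.8952 → 0.895.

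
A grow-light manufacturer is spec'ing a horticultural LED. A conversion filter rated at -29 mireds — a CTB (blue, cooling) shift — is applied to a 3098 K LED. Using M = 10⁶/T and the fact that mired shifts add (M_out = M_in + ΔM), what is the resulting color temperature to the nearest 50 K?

3400 K

M_in = 10⁶/3098 = 322.79 mireds.
M_out = 322.79 + (-29) = 293.79 mireds.
T_out = 10⁶/293.79 = 3403.8 K → 3400 K.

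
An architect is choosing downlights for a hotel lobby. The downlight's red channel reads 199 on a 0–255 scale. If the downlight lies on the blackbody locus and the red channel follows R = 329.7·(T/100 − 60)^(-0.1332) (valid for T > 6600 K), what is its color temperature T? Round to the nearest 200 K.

(t − 60)^(-0.1332) = 199/329.7 = 0.60358.
t − 60 = 0.60358^(1/-0.1332) = 0.60358^(-7.508) = 44.273, so t = 104.273.
T = 100·t = 10427 K → 10400 K to the nearest 200 K.

10400 K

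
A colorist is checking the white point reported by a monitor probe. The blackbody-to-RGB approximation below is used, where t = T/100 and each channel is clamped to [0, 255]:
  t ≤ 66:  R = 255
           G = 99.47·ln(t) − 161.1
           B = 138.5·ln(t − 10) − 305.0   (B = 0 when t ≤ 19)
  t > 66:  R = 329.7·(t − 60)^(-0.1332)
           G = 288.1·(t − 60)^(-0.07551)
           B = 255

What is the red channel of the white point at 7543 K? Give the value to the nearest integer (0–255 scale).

229

t = 7543/100 = 75.43; the t > 66 branch applies.
R = 329.7·(75.43 − 60)^(-0.1332) = 329.7·15.43^(-0.1332) = 329.7·0.69456 = 228.996.
Rounded: 229.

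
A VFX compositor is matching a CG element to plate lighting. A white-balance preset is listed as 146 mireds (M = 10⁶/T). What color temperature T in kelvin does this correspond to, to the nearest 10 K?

6850 K

T = 10⁶ / 146 = 6849.32 K → 6850 K.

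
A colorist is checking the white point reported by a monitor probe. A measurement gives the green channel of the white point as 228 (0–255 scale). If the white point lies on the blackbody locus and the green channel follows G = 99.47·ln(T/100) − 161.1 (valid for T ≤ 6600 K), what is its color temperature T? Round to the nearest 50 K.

ln t = (228 + 161.1) / 99.47 = 3.9117.
t = e^3.9117 = 49.985.
T = 100·t = 4999 K → 5000 K to the nearest 50 K.

5000 K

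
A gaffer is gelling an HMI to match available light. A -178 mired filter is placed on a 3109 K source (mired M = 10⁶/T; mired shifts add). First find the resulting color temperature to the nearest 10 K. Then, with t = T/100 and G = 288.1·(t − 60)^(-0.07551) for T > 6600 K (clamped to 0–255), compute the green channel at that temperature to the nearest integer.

M_in = 10⁶/3109 = 321.65; M_out = 321.65 + (-178) = 143.65.
T_out = 10⁶/143.65 = 6961.5 K → 6960 K; t = 69.6.
G = 288.1·(69.6 − 60)^(-0.07551) = 288.1·9.6^(-0.07551) = 288.1·0.84300 = 242.869.
Rounded: 243.

243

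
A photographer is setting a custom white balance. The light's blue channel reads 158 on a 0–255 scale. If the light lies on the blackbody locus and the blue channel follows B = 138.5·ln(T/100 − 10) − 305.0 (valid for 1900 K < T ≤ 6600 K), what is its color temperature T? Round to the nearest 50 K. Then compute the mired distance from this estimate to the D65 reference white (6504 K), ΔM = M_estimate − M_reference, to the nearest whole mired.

+106 mireds

ln(t − 10) = (158 + 305.0) / 138.5 = 3.3430.
t − 10 = e^3.3430 = 28.303, so t = 38.303.
T = 100·t = 3830 K → 3850 K to the nearest 50 K.
M_estimate = 10⁶/3850 = 259.74; M_reference = 10⁶/6504 = 153.75.
ΔM = 259.74 − 153.75 = 105.99 → +106 mireds.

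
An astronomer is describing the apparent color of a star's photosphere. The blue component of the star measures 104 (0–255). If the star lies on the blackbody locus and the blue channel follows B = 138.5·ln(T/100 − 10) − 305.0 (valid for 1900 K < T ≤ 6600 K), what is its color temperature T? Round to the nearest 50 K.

ln(t − 10) = (104 + 305.0) / 138.5 = 2.9531.
t − 10 = e^2.9531 = 19.165, so t = 29.165.
T = 100·t = 2916 K → 2900 K to the nearest 50 K.

2900 K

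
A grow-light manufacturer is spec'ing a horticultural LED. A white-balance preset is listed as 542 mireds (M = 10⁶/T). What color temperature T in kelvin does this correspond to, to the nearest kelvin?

1845 K

T = 10⁶ / 542 = 1845.02 K → 1845 K.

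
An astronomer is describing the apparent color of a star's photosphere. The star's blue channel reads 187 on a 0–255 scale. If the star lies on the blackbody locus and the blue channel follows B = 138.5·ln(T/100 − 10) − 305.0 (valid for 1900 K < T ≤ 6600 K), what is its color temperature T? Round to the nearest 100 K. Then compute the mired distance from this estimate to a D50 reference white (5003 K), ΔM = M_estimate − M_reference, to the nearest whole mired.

ln(t − 10) = (187 + 305.0) / 138.5 = 3.5523.
t − 10 = e^3.5523 = 34.895, so t = 44.895.
T = 100·t = 4490 K → 4500 K to the nearest 100 K.
M_estimate = 10⁶/4500 = 222.22; M_reference = 10⁶/5003 = 199.88.
ΔM = 222.22 − 199.88 = 22.34 → +22 mireds.

+22 mireds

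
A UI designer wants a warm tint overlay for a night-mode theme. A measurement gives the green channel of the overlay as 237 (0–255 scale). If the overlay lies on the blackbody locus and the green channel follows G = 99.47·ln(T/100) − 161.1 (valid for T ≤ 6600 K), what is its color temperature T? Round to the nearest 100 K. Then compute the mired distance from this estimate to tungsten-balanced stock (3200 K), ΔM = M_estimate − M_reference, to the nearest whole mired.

-131 mireds

ln t = (237 + 161.1) / 99.47 = 4.0022.
t = e^4.0022 = 54.719.
T = 100·t = 5472 K → 5500 K to the nearest 100 K.
M_estimate = 10⁶/5500 = 181.82; M_reference = 10⁶/3200 = 312.50.
ΔM = 181.82 − 312.50 = -130.68 → -131 mireds.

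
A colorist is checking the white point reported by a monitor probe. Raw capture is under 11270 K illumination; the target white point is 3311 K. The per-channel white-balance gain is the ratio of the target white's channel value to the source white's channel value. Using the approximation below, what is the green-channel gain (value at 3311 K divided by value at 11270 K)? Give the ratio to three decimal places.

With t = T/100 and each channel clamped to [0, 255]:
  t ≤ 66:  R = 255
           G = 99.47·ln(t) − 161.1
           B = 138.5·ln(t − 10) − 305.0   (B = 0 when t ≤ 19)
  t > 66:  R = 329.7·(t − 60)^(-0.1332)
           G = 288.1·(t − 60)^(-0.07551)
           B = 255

At 11270 K (t = 112.7):
  G = 288.1·(112.7 − 60)^(-0.07551) = 288.1·52.7^(-0.07551) = 288.1·0.74129 = 213.565.
At 3311 K (t = 33.11):
  G = 99.47·ln 33.11 − 161.1 = 99.47·3.4998 − 161.1 = 187.029.
Gain = 187.029 / 213.565 = 0.8757 → 0.876.

0.876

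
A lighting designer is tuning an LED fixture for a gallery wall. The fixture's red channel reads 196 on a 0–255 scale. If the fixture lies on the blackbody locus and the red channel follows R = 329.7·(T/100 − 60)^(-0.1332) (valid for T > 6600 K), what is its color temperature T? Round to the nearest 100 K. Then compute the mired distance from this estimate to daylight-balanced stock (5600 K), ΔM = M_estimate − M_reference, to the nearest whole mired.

-88 mireds

(t − 60)^(-0.1332) = 196/329.7 = 0.59448.
t − 60 = 0.59448^(1/-0.1332) = 0.59448^(-7.508) = 49.621, so t = 109.621.
T = 100·t = 10962 K → 11000 K to the nearest 100 K.
M_estimate = 10⁶/11000 = 90.91; M_reference = 10⁶/5600 = 178.57.
ΔM = 90.91 − 178.57 = -87.66 → -88 mireds.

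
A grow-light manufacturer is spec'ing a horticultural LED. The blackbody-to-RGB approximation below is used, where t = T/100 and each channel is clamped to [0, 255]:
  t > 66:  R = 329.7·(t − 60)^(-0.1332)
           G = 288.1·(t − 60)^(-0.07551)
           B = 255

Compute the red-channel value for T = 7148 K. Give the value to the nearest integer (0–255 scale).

t = 7148/100 = 71.48; the t > 66 branch applies.
R = 329.7·(71.48 − 60)^(-0.1332) = 329.7·11.48^(-0.1332) = 329.7·0.72246 = 238.196.
Rounded: 238.

238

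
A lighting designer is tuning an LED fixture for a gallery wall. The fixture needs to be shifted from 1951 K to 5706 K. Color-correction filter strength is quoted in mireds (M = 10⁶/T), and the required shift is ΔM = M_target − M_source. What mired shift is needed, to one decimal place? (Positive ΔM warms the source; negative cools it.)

M_source = 10⁶/1951 = 512.558; M_target = 10⁶/5706 = 175.254.
ΔM = 175.254 − 512.558 = -337.304 → -337.3 mireds, a cooling shift.

-337.3 mireds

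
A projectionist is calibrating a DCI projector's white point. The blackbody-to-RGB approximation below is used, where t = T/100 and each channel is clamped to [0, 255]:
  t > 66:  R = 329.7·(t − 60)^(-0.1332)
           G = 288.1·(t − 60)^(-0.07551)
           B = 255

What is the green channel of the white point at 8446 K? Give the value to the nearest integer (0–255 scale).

226

t = 8446/100 = 84.46; the t > 66 branch applies.
G = 288.1·(84.46 − 60)^(-0.07551) = 288.1·24.46^(-0.07551) = 288.1·0.78552 = 226.309.
Rounded: 226.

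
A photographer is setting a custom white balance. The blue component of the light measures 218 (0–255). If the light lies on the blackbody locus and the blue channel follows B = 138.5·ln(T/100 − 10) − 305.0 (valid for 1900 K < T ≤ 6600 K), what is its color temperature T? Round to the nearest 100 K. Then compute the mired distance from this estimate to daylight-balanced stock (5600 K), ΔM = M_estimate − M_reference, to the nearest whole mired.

ln(t − 10) = (218 + 305.0) / 138.5 = 3.7762.
t − 10 = e^3.7762 = 43.649, so t = 53.649.
T = 100·t = 5365 K → 5400 K to the nearest 100 K.
M_estimate = 10⁶/5400 = 185.19; M_reference = 10⁶/5600 = 178.57.
ΔM = 185.19 − 178.57 = 6.61 → +7 mireds.

+7 mireds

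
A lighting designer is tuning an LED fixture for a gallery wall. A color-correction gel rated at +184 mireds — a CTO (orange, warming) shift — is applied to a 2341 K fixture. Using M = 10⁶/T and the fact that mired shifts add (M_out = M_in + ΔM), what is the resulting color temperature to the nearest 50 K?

M_in = 10⁶/2341 = 427.17 mireds.
M_out = 427.17 + (+184) = 611.17 mireds.
T_out = 10⁶/611.17 = 1636.2 K → 1650 K.

1650 K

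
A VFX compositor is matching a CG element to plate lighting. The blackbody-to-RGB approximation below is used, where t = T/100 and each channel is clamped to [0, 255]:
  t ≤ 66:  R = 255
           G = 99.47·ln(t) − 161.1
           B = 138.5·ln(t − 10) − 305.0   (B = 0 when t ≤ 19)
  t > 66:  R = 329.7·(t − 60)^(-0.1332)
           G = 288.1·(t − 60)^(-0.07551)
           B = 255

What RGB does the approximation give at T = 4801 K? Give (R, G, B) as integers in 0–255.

(255, 224, 199)

t = 4801/100 = 48.01; the t ≤ 66 branch applies.
R = 255 by definition for t ≤ 66.
G = 99.47·ln 48.01 − 161.1 = 99.47·3.8714 − 161.1 = 223.989.
B = 138.5·ln(48.01 − 10) − 305.0 = 138.5·ln 38.01 − 305.0 = 138.5·3.6378 − 305.0 = 198.842.
Rounded: (255, 224, 199).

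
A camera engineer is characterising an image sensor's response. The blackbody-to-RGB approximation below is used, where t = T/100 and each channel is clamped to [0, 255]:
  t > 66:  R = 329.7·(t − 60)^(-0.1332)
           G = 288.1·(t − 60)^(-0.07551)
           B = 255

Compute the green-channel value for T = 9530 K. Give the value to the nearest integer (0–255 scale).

t = 9530/100 = 95.3; the t > 66 branch applies.
G = 288.1·(95.3 − 60)^(-0.07551) = 288.1·35.3^(-0.07551) = 288.1·0.76406 = 220.126.
Rounded: 220.

220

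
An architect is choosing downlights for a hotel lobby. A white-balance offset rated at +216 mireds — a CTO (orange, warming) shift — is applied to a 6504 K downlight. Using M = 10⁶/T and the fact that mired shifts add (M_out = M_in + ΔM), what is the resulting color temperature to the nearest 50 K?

M_in = 10⁶/6504 = 153.75 mireds.
M_out = 153.75 + (+216) = 369.75 mireds.
T_out = 10⁶/369.75 = 2704.5 K → 2700 K.

2700 K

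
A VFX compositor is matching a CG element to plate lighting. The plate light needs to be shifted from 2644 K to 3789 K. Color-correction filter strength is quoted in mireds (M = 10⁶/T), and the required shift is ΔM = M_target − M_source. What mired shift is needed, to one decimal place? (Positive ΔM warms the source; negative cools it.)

M_source = 10⁶/2644 = 378.215; M_target = 10⁶/3789 = 263.922.
ΔM = 263.922 − 378.215 = -114.293 → -114.3 mireds, a cooling shift.

-114.3 mireds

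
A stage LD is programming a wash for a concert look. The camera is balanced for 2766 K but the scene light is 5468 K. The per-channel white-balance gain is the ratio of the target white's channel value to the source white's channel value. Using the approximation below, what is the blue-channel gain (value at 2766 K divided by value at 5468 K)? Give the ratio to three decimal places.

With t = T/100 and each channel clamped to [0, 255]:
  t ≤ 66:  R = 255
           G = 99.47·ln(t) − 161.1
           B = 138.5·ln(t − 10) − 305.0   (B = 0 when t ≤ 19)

At 5468 K (t = 54.68):
  B = 138.5·ln(54.68 − 10) − 305.0 = 138.5·ln 44.68 − 305.0 = 138.5·3.7995 − 305.0 = 221.234.
At 2766 K (t = 27.66):
  B = 138.5·ln(27.66 − 10) − 305.0 = 138.5·ln 17.66 − 305.0 = 138.5·2.8713 − 305.0 = 92.675.
Gain = 92.675 / 221.234 = 0.4189 → 0.419.

0.419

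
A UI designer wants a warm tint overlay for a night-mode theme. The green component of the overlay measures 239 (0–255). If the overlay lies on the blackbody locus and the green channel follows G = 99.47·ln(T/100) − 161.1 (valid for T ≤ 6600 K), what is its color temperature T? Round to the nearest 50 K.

ln t = (239 + 161.1) / 99.47 = 4.0223.
t = e^4.0223 = 55.830.
T = 100·t = 5583 K → 5600 K to the nearest 50 K.

5600 K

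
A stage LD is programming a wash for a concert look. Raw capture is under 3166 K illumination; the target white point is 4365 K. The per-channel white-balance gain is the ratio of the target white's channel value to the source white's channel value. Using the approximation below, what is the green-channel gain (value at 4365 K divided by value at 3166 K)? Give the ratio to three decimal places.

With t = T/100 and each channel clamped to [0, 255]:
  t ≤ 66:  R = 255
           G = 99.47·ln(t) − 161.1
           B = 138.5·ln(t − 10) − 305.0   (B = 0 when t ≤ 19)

1.175

At 3166 K (t = 31.66):
  G = 99.47·ln 31.66 − 161.1 = 99.47·3.4551 − 161.1 = 182.574.
At 4365 K (t = 43.65):
  G = 99.47·ln 43.65 − 161.1 = 99.47·3.7762 − 161.1 = 214.519.
Gain = 214.519 / 182.574 = 1.1750 → 1.175.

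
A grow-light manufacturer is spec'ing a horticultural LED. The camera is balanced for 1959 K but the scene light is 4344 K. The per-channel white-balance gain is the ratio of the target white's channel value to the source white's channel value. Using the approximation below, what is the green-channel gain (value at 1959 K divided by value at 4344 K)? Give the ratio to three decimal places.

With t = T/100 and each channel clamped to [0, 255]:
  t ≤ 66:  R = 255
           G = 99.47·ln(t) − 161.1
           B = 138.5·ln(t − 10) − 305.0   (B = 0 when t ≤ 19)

0.630

At 4344 K (t = 43.44):
  G = 99.47·ln 43.44 − 161.1 = 99.47·3.7714 − 161.1 = 214.039.
At 1959 K (t = 19.59):
  G = 99.47·ln 19.59 − 161.1 = 99.47·2.9750 − 161.1 = 134.825.
Gain = 134.825 / 214.039 = 0.6299 → 0.630.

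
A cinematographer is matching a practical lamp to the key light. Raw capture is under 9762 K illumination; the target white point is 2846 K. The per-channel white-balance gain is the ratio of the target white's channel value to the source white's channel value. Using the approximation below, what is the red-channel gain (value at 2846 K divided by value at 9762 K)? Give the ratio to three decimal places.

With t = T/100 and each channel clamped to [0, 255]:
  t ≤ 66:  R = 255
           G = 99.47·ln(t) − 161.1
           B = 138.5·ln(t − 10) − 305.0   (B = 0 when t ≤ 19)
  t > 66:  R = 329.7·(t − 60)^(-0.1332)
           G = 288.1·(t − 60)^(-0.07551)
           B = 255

1.254

At 9762 K (t = 97.62):
  R = 329.7·(97.62 − 60)^(-0.1332) = 329.7·37.62^(-0.1332) = 329.7·0.61681 = 203.364.
At 2846 K (t = 28.46):
  R = 255 by definition for t ≤ 66.
Gain = 255.000 / 203.364 = 1.2539 → 1.254.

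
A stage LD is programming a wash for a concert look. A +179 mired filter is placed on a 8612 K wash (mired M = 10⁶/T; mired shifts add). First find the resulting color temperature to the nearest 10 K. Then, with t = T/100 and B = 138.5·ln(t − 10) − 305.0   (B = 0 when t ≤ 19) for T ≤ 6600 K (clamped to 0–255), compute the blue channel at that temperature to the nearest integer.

M_in = 10⁶/8612 = 116.12; M_out = 116.12 + (+179) = 295.12.
T_out = 10⁶/295.12 = 3388.5 K → 3390 K; t = 33.9.
B = 138.5·ln(33.9 − 10) − 305.0 = 138.5·ln 23.9 − 305.0 = 138.5·3.1739 − 305.0 = 134.582.
Rounded: 135.

135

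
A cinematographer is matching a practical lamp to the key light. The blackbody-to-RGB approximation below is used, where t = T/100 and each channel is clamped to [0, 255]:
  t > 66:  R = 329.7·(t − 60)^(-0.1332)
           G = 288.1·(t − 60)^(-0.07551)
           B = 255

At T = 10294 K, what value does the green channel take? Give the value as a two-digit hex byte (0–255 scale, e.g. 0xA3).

0xD9

t = 10294/100 = 102.94; the t > 66 branch applies.
G = 288.1·(102.94 − 60)^(-0.07551) = 288.1·42.94^(-0.07551) = 288.1·0.75284 = 216.893.
Rounded: 217; in hex, 0xD9.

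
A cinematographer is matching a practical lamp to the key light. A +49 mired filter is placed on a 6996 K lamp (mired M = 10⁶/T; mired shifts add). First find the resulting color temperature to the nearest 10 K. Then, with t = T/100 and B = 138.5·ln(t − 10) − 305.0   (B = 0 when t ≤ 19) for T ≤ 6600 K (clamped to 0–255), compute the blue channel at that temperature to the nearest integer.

M_in = 10⁶/6996 = 142.94; M_out = 142.94 + (+49) = 191.94.
T_out = 10⁶/191.94 = 5210.0 K → 5210 K; t = 52.1.
B = 138.5·ln(52.1 − 10) − 305.0 = 138.5·ln 42.1 − 305.0 = 138.5·3.7400 − 305.0 = 212.997.
Rounded: 213.

213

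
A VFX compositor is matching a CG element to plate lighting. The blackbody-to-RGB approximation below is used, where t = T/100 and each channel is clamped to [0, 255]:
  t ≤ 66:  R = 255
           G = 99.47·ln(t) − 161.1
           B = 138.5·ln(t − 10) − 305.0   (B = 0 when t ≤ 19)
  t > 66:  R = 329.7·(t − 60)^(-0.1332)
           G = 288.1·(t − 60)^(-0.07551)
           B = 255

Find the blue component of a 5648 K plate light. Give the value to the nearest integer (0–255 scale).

t = 5648/100 = 56.48; the t ≤ 66 branch applies.
B = 138.5·ln(56.48 − 10) − 305.0 = 138.5·ln 46.48 − 305.0 = 138.5·3.8390 − 305.0 = 226.705.
Rounded: 227.

227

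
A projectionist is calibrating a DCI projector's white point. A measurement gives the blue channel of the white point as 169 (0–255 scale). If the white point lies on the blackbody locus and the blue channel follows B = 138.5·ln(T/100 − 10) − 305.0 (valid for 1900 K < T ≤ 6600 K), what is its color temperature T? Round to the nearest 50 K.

ln(t − 10) = (169 + 305.0) / 138.5 = 3.4224.
t − 10 = e^3.4224 = 30.642, so t = 40.642.
T = 100·t = 4064 K → 4050 K to the nearest 50 K.

4050 K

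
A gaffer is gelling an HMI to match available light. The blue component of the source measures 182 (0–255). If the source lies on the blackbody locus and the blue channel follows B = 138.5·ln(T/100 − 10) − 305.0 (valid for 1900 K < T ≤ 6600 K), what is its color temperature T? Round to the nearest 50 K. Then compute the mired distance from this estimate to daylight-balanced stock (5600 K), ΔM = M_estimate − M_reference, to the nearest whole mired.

ln(t − 10) = (182 + 305.0) / 138.5 = 3.5162.
t − 10 = e^3.5162 = 33.658, so t = 43.658.
T = 100·t = 4366 K → 4350 K to the nearest 50 K.
M_estimate = 10⁶/4350 = 229.89; M_reference = 10⁶/5600 = 178.57.
ΔM = 229.89 − 178.57 = 51.31 → +51 mireds.

+51 mireds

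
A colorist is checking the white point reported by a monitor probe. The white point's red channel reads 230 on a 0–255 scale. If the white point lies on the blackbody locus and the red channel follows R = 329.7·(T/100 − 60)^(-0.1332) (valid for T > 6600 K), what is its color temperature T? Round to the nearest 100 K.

(t − 60)^(-0.1332) = 230/329.7 = 0.69760.
t − 60 = 0.69760^(1/-0.1332) = 0.69760^(-7.508) = 14.932, so t = 74.932.
T = 100·t = 7493 K → 7500 K to the nearest 100 K.

7500 K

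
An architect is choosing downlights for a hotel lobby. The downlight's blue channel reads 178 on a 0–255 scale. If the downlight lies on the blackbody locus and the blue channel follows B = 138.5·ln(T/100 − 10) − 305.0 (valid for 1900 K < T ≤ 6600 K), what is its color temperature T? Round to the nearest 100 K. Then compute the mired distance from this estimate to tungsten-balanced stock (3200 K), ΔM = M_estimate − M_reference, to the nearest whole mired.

-80 mireds

ln(t − 10) = (178 + 305.0) / 138.5 = 3.4874.
t − 10 = e^3.4874 = 32.700, so t = 42.700.
T = 100·t = 4270 K → 4300 K to the nearest 100 K.
M_estimate = 10⁶/4300 = 232.56; M_reference = 10⁶/3200 = 312.50.
ΔM = 232.56 − 312.50 = -79.94 → -80 mireds.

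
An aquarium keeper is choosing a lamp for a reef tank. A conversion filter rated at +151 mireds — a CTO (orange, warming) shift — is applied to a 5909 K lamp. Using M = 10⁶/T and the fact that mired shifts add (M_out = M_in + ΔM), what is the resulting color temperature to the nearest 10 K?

M_in = 10⁶/5909 = 169.23 mireds.
M_out = 169.23 + (+151) = 320.23 mireds.
T_out = 10⁶/320.23 = 3122.7 K → 3120 K.

3120 K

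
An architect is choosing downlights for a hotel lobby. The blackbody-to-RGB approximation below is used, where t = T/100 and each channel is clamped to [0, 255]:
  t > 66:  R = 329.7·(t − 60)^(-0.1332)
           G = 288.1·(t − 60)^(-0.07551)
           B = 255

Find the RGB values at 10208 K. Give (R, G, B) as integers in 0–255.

(200, 217, 255)

t = 10208/100 = 102.08; the t > 66 branch applies.
R = 329.7·(102.08 − 60)^(-0.1332) = 329.7·42.08^(-0.1332) = 329.7·0.60768 = 200.351.
G = 288.1·(102.08 − 60)^(-0.07551) = 288.1·42.08^(-0.07551) = 288.1·0.75399 = 217.225.
B = 255 by definition for t > 66.
Rounded: (200, 217, 255).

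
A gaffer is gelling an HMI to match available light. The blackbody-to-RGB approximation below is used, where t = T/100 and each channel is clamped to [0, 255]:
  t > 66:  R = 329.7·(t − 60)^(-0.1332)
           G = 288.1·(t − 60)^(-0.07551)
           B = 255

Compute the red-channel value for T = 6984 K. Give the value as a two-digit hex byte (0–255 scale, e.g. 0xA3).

0xF3

t = 6984/100 = 69.84; the t > 66 branch applies.
R = 329.7·(69.84 − 60)^(-0.1332) = 329.7·9.84^(-0.1332) = 329.7·0.73745 = 243.138.
Rounded: 243; in hex, 0xF3.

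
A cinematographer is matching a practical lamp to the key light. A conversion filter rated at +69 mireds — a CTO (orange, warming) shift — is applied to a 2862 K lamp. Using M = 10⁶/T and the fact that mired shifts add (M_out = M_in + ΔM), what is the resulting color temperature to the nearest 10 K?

2390 K

M_in = 10⁶/2862 = 349.41 mireds.
M_out = 349.41 + (+69) = 418.41 mireds.
T_out = 10⁶/418.41 = 2390.0 K → 2390 K.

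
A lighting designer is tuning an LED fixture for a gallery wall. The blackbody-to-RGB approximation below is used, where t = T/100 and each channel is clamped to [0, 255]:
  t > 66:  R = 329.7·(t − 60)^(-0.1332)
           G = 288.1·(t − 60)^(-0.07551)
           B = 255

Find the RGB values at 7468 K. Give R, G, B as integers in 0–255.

R=231, G=235, B=255

t = 7468/100 = 74.68; the t > 66 branch applies.
R = 329.7·(74.68 − 60)^(-0.1332) = 329.7·14.68^(-0.1332) = 329.7·0.69918 = 230.521.
G = 288.1·(74.68 − 60)^(-0.07551) = 288.1·14.68^(-0.07551) = 288.1·0.81640 = 235.203.
B = 255 by definition for t > 66.
Rounded: (231, 235, 255).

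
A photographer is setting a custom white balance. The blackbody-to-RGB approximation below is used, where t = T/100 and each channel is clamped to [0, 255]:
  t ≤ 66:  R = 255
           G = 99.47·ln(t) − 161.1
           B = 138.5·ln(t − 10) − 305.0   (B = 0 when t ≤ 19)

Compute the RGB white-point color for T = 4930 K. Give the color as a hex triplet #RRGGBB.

t = 4930/100 = 49.3; the t ≤ 66 branch applies.
R = 255 by definition for t ≤ 66.
G = 99.47·ln 49.3 − 161.1 = 99.47·3.8979 − 161.1 = 226.627.
B = 138.5·ln(49.3 − 10) − 305.0 = 138.5·ln 39.3 − 305.0 = 138.5·3.6712 − 305.0 = 203.465.
Rounded: (255, 227, 203).
In hex: #FFE3CB.

#FFE3CB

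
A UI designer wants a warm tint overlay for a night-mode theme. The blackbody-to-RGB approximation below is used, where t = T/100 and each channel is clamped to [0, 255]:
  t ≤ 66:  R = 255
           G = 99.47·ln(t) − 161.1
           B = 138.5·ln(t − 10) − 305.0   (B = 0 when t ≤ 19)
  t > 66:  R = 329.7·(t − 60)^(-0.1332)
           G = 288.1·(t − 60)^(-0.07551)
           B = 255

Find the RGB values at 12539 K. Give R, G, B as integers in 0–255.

t = 12539/100 = 125.39; the t > 66 branch applies.
R = 329.7·(125.39 − 60)^(-0.1332) = 329.7·65.39^(-0.1332) = 329.7·0.57303 = 188.926.
G = 288.1·(125.39 − 60)^(-0.07551) = 288.1·65.39^(-0.07551) = 288.1·0.72931 = 210.114.
B = 255 by definition for t > 66.
Rounded: (189, 210, 255).

R=189, G=210, B=255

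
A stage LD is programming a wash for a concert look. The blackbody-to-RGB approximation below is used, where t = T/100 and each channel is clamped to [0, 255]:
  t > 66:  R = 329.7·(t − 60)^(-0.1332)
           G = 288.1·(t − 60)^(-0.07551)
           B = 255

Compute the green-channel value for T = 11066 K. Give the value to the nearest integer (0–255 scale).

214

t = 11066/100 = 110.66; the t > 66 branch applies.
G = 288.1·(110.66 − 60)^(-0.07551) = 288.1·50.66^(-0.07551) = 288.1·0.74350 = 214.202.
Rounded: 214.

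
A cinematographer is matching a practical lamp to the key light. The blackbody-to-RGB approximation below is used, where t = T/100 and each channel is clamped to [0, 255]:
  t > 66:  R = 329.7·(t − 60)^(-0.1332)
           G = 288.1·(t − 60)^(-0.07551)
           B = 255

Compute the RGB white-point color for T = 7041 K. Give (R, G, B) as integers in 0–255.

t = 7041/100 = 70.41; the t > 66 branch applies.
R = 329.7·(70.41 − 60)^(-0.1332) = 329.7·10.41^(-0.1332) = 329.7·0.73194 = 241.321.
G = 288.1·(70.41 − 60)^(-0.07551) = 288.1·10.41^(-0.07551) = 288.1·0.83786 = 241.388.
B = 255 by definition for t > 66.
Rounded: (241, 241, 255).

(241, 241, 255)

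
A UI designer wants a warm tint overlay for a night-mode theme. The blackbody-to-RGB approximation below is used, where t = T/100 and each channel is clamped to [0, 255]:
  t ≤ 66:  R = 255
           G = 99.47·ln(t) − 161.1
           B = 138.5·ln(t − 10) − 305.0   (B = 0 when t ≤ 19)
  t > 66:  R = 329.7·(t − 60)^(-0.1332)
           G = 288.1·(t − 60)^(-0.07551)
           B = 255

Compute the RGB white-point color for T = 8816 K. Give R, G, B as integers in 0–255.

t = 8816/100 = 88.16; the t > 66 branch applies.
R = 329.7·(88.16 − 60)^(-0.1332) = 329.7·28.16^(-0.1332) = 329.7·0.64108 = 211.362.
G = 288.1·(88.16 − 60)^(-0.07551) = 288.1·28.16^(-0.07551) = 288.1·0.77721 = 223.914.
B = 255 by definition for t > 66.
Rounded: (211, 224, 255).

R=211, G=224, B=255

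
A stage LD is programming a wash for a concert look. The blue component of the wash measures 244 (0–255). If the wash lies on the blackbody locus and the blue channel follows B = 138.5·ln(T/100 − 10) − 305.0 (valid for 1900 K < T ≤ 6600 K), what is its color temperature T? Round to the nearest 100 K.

ln(t − 10) = (244 + 305.0) / 138.5 = 3.9639.
t − 10 = e^3.9639 = 52.662, so t = 62.662.
T = 100·t = 6266 K → 6300 K to the nearest 100 K.

6300 K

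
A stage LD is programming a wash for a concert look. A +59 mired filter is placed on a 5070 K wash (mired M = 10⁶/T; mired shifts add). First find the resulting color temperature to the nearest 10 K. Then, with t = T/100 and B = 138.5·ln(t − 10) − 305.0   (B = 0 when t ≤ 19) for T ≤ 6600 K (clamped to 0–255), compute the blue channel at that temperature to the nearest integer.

161

M_in = 10⁶/5070 = 197.24; M_out = 197.24 + (+59) = 256.24.
T_out = 10⁶/256.24 = 3902.6 K → 3900 K; t = 39.
B = 138.5·ln(39 − 10) − 305.0 = 138.5·ln 29 − 305.0 = 138.5·3.3673 − 305.0 = 161.370.
Rounded: 161.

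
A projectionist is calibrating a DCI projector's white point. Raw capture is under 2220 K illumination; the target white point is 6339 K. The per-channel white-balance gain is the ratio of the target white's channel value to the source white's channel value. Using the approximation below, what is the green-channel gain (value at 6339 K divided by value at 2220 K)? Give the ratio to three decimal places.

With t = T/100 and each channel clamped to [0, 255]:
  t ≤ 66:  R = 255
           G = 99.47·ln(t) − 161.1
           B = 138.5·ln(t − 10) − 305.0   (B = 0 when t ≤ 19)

At 2220 K (t = 22.2):
  G = 99.47·ln 22.2 − 161.1 = 99.47·3.1001 − 161.1 = 147.266.
At 6339 K (t = 63.39):
  G = 99.47·ln 63.39 − 161.1 = 99.47·4.1493 − 161.1 = 251.631.
Gain = 251.631 / 147.266 = 1.7087 → 1.709.

1.709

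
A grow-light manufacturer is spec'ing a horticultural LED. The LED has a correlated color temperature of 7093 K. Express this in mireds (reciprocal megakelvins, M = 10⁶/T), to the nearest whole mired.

M = 10⁶ / 7093 = 140.984 → 141 mireds.

141 mireds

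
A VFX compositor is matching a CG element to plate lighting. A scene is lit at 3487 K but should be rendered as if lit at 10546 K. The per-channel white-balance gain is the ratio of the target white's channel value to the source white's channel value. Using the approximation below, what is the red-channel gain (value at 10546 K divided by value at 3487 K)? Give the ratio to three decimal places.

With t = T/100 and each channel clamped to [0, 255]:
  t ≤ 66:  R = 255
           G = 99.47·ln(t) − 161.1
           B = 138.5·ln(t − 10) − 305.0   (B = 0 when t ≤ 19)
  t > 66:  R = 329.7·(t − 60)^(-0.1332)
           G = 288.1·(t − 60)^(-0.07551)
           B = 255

At 3487 K (t = 34.87):
  R = 255 by definition for t ≤ 66.
At 10546 K (t = 105.46):
  R = 329.7·(105.46 − 60)^(-0.1332) = 329.7·45.46^(-0.1332) = 329.7·0.60146 = 198.300.
Gain = 198.300 / 255.000 = 0.7776 → 0.778.

0.778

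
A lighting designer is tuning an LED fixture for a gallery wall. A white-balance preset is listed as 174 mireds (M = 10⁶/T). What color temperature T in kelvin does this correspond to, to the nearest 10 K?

T = 10⁶ / 174 = 5747.13 K → 5750 K.

5750 K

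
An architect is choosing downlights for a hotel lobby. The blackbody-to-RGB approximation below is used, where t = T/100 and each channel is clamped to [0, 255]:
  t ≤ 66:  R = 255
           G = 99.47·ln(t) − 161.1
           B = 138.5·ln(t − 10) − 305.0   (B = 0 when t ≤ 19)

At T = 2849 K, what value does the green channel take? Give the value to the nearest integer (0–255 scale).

t = 2849/100 = 28.49; the t ≤ 66 branch applies.
G = 99.47·ln 28.49 − 161.1 = 99.47·3.3496 − 161.1 = 172.080.
Rounded: 172.

172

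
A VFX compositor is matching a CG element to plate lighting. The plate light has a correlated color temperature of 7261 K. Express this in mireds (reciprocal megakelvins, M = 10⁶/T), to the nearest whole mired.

M = 10⁶ / 7261 = 137.722 → 138 mireds.

138 mireds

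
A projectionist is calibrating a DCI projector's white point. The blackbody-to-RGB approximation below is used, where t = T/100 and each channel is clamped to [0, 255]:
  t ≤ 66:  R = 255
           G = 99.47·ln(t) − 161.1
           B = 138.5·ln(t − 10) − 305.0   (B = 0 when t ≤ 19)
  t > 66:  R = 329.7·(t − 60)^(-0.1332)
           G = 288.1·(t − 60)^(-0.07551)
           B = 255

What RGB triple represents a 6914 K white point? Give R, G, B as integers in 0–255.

R=246, G=244, B=255

t = 6914/100 = 69.14; the t > 66 branch applies.
R = 329.7·(69.14 − 60)^(-0.1332) = 329.7·9.14^(-0.1332) = 329.7·0.74474 = 245.539.
G = 288.1·(69.14 − 60)^(-0.07551) = 288.1·9.14^(-0.07551) = 288.1·0.84613 = 243.771.
B = 255 by definition for t > 66.
Rounded: (246, 244, 255).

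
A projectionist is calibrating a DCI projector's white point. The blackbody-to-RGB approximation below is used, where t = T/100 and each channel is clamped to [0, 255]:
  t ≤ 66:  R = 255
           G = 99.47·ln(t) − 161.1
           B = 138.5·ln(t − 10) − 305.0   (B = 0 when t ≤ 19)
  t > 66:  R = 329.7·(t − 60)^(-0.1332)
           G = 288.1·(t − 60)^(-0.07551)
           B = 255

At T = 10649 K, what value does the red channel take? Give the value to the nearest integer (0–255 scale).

198

t = 10649/100 = 106.49; the t > 66 branch applies.
R = 329.7·(106.49 − 60)^(-0.1332) = 329.7·46.49^(-0.1332) = 329.7·0.59966 = 197.709.
Rounded: 198.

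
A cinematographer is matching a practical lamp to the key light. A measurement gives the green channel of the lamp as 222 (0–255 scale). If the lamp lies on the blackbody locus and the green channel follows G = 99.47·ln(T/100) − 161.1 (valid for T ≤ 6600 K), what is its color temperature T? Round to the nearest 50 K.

ln t = (222 + 161.1) / 99.47 = 3.8514.
t = e^3.8514 = 47.059.
T = 100·t = 4706 K → 4700 K to the nearest 50 K.

4700 K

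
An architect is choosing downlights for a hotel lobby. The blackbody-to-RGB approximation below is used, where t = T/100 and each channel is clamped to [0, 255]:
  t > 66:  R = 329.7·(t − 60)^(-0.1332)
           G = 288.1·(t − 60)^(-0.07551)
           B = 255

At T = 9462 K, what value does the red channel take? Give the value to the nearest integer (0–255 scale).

206

t = 9462/100 = 94.62; the t > 66 branch applies.
R = 329.7·(94.62 − 60)^(-0.1332) = 329.7·34.62^(-0.1332) = 329.7·0.62368 = 205.627.
Rounded: 206.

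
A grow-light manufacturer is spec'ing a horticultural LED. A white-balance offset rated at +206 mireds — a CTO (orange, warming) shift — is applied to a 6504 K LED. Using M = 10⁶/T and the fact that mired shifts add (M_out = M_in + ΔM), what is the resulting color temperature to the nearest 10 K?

M_in = 10⁶/6504 = 153.75 mireds.
M_out = 153.75 + (+206) = 359.75 mireds.
T_out = 10⁶/359.75 = 2779.7 K → 2780 K.

2780 K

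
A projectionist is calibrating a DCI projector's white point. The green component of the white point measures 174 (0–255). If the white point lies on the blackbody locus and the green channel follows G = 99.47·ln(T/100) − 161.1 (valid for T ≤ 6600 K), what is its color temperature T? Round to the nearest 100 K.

2900 K

ln t = (174 + 161.1) / 99.47 = 3.3689.
t = e^3.3689 = 29.045.
T = 100·t = 2905 K → 2900 K to the nearest 100 K.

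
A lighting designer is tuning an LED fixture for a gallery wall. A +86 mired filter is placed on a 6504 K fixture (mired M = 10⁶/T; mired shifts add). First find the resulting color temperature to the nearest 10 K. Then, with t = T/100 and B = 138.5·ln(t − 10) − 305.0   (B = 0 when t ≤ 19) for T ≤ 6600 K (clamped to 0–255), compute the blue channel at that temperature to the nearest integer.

M_in = 10⁶/6504 = 153.75; M_out = 153.75 + (+86) = 239.75.
T_out = 10⁶/239.75 = 4171.0 K → 4170 K; t = 41.7.
B = 138.5·ln(41.7 − 10) − 305.0 = 138.5·ln 31.7 − 305.0 = 138.5·3.4563 − 305.0 = 173.700.
Rounded: 174.

174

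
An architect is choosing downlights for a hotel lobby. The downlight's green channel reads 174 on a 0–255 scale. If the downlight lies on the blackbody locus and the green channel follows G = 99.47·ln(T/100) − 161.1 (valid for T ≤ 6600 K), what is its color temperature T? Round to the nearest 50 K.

2900 K

ln t = (174 + 161.1) / 99.47 = 3.3689.
t = e^3.3689 = 29.045.
T = 100·t = 2905 K → 2900 K to the nearest 50 K.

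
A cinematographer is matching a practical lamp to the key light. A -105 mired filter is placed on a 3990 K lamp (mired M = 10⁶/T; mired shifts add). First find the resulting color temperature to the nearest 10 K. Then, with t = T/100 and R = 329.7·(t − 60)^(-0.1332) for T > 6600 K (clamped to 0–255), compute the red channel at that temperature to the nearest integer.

M_in = 10⁶/3990 = 250.63; M_out = 250.63 + (-105) = 145.63.
T_out = 10⁶/145.63 = 6866.9 K → 6870 K; t = 68.7.
R = 329.7·(68.7 − 60)^(-0.1332) = 329.7·8.7^(-0.1332) = 329.7·0.74965 = 247.158.
Rounded: 247.

247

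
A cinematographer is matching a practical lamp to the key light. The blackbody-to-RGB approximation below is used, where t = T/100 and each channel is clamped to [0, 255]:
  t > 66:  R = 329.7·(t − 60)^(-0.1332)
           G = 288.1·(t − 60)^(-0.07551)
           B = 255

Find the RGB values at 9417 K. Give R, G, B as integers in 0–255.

R=206, G=221, B=255

t = 9417/100 = 94.17; the t > 66 branch applies.
R = 329.7·(94.17 − 60)^(-0.1332) = 329.7·34.17^(-0.1332) = 329.7·0.62477 = 205.986.
G = 288.1·(94.17 − 60)^(-0.07551) = 288.1·34.17^(-0.07551) = 288.1·0.76594 = 220.667.
B = 255 by definition for t > 66.
Rounded: (206, 221, 255).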